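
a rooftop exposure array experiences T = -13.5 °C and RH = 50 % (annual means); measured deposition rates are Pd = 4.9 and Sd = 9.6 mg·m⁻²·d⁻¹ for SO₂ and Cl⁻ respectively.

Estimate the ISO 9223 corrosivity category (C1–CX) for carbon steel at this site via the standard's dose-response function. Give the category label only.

carbon steel: T≤10 °C ⇒ hinge +0.150·(-13.5−10) = -3.5250
  SO₂ term: 1.77·4.9^0.52·exp(0.02·50-3.5250) = 0.3238
  Cl⁻ term: 0.102·9.6^0.62·exp(0.033·50+0.04·-13.5) = 1.258
  r_corr = 0.3238 + 1.258 = 1.582 μm/a
ISO 9223 Table 2 (carbon steel): 1.3 < 1.58 ≤ 25 μm/a ⇒ C2

C2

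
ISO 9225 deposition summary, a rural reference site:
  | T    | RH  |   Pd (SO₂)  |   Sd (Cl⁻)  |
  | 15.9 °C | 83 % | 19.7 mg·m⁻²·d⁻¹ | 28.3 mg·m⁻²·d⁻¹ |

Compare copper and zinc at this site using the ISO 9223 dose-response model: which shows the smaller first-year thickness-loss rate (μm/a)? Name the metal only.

copper: f(T) = -0.080·(T−10) [T>10 °C] = -0.4720
  Pd branch = 0.0053·Pd^0.26·e^(0.059·RH+f) = 0.9607 μm/a
  Cl⁻ term: 0.01025·28.3^0.27·exp(0.036·83+0.049·15.9) = 1.093
  sum: 0.9607 + 1.093 → r_corr = 2.054 μm/a
zinc: T>10 °C ⇒ hinge -0.071·(15.9−10) = -0.4189
  SO₂ term: 0.0129·19.7^0.44·exp(0.046·83-0.4189) = 1.433
  Sd branch = 0.0175·Sd^0.57·e^(0.008·RH+0.085·T) = 0.8828 μm/a
  sum: 1.433 + 0.8828 → r_corr = 2.316 μm/a
Ordering by μm/a: zinc (2.32) > copper (2.05)

copper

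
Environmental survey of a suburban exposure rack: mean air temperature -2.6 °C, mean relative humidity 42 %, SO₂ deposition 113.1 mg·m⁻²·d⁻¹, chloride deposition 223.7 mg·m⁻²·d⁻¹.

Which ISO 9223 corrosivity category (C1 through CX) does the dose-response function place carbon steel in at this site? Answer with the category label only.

carbon steel: T≤10 °C ⇒ hinge +0.150·(-2.6−10) = -1.8900
  Pd branch = 1.77·Pd^0.52·e^(0.02·RH+f) = 7.24 μm/a
  Cl⁻ term: 0.102·223.7^0.62·exp(0.033·42+0.04·-2.6) = 10.52
  r_corr = 7.24 + 10.52 = 17.76 μm/a
17.8 μm/a falls in (1.3, 25] for carbon steel → category C2

C2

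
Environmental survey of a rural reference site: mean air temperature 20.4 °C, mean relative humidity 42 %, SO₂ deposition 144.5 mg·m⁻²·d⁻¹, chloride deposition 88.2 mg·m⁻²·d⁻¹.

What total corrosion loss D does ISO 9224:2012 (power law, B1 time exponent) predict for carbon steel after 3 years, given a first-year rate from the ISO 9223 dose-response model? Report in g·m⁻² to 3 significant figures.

D(3) = 640 g·m⁻²

carbon steel: T>10 °C ⇒ hinge -0.054·(20.4−10) = -0.5616
  SO₂ term: 1.77·144.5^0.52·exp(0.02·42-0.5616) = 31.05
  Cl⁻ term: 0.102·88.2^0.62·exp(0.033·42+0.04·20.4) = 14.83
  r_corr = 31.05 + 14.83 = 45.88 μm/a
Power-law: D(3) = r_corr · 3^0.523
  D(3) = 45.88 × 3^0.523 = 45.88 × 1.776 = 81.49 μm
  Mass loss = 81.49 μm × 7.85 g/cm³ = 639.7 g·m⁻²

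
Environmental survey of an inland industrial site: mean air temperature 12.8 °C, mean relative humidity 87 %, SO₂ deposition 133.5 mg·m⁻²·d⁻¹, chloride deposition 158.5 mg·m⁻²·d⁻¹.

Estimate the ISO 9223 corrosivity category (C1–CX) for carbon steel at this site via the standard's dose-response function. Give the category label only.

C5

carbon steel: f(T) = -0.054·(T−10) [T>10 °C] = -0.1512
  SO₂ term: 1.77·133.5^0.52·exp(0.02·87-0.1512) = 110.5
  Sd branch = 0.102·Sd^0.62·e^(0.033·RH+0.04·T) = 69.48 μm/a
  r_corr = 110.5 + 69.48 = 179.9 μm/a
ISO 9223 Table 2 (carbon steel): 80 < 180 ≤ 200 μm/a ⇒ C5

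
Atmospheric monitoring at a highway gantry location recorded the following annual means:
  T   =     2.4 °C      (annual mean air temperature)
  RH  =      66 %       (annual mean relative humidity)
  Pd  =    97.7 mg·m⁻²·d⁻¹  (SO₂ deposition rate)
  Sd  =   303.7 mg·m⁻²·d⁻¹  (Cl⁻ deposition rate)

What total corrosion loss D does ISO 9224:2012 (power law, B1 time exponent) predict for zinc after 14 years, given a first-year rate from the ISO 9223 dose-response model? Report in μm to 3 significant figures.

D(14) = 21.0 μm

zinc: f(T) = +0.038·(T−10) [T≤10 °C] = -0.2888
  sulphur-dioxide contribution → 1.511 μm/a
  chloride contribution → 0.9461 μm/a
  ⇒ r_corr(zinc) = 2.457 μm/a
Long-term exponent b (ISO 9224 Table 2, B1) = 0.813
  D(14) = 2.457 × 14^0.813 = 2.457 × 8.547 = 21 μm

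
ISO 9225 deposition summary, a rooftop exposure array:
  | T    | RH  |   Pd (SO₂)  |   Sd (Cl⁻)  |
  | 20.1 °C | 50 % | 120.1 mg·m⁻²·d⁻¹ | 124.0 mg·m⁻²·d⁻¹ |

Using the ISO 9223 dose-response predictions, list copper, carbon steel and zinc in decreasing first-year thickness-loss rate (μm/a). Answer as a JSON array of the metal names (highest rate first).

copper: T>10 °C ⇒ hinge -0.080·(20.1−10) = -0.8080
  SO₂ term: 0.0053·120.1^0.26·exp(0.059·50-0.8080) = 0.1568
  Cl⁻ term: 0.01025·124.0^0.27·exp(0.036·50+0.049·20.1) = 0.6101
  r_corr = 0.1568 + 0.6101 = 0.7669 μm/a
carbon steel: temperature factor f = -0.054·(10.1) = -0.5454
  SO₂ term: 1.77·120.1^0.52·exp(0.02·50-0.5454) = 33.63
  Cl⁻ term: 0.102·124.0^0.62·exp(0.033·50+0.04·20.1) = 23.57
  r_corr = 33.63 + 23.57 = 57.2 μm/a
zinc: T>10 °C ⇒ hinge -0.071·(20.1−10) = -0.7171
  Pd branch = 0.0129·Pd^0.44·e^(0.046·RH+f) = 0.5165 μm/a
  Cl⁻ term: 0.0175·124.0^0.57·exp(0.008·50+0.085·20.1) = 2.249
  r_corr = 0.5165 + 2.249 = 2.766 μm/a
Ordering by μm/a: carbon steel (57.2) > zinc (2.77) > copper (0.767)

["carbon steel", "zinc", "copper"]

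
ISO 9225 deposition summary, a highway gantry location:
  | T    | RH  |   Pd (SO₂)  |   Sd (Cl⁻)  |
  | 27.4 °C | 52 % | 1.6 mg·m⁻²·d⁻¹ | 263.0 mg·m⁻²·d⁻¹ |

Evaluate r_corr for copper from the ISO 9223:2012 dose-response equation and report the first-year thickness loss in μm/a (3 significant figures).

copper: temperature factor f = -0.080·(17.4) = -1.3920
  sulphur-dioxide contribution → 0.03201 μm/a
  chloride contribution → 1.149 μm/a
  total first-year rate 1.181 μm/a

r_corr = 1.18 μm/a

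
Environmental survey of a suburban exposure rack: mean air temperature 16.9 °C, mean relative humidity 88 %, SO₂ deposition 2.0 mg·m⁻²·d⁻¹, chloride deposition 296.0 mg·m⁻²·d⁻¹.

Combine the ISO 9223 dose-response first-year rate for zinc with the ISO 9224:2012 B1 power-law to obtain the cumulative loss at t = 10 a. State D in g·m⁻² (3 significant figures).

D(10) = 206 g·m⁻²

zinc: f(T) = -0.071·(T−10) [T>10 °C] = -0.4899
  SO₂ term: 0.0129·2.0^0.44·exp(0.046·88-0.4899) = 0.6142
  Cl⁻ term: 0.0175·296.0^0.57·exp(0.008·88+0.085·16.9) = 3.813
  sum: 0.6142 + 3.813 → r_corr = 4.427 μm/a
ISO 9224: D(t) = r_corr · t^b with b = 0.813 (zinc, B1)
  D(10) = 4.427 × 10^0.813 = 4.427 × 6.501 = 28.78 μm
  Mass loss = 28.78 μm × 7.14 g/cm³ = 205.5 g·m⁻²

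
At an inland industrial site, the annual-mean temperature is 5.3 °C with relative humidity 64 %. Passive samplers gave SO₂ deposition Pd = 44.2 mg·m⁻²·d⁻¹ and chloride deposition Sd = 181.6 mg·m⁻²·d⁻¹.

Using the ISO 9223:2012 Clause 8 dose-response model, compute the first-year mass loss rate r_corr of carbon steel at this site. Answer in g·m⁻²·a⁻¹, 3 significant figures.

carbon steel: temperature factor f = +0.150·(-4.7) = -0.7050
  sulphur-dioxide contribution → 22.56 μm/a
  chloride contribution → 26.22 μm/a
  ⇒ r_corr(carbon steel) = 48.77 μm/a
Convert to mass loss: 48.77 μm/a × 7.85 g/cm³ = 382.9 g·m⁻²·a⁻¹

r_corr = 383 g·m⁻²·a⁻¹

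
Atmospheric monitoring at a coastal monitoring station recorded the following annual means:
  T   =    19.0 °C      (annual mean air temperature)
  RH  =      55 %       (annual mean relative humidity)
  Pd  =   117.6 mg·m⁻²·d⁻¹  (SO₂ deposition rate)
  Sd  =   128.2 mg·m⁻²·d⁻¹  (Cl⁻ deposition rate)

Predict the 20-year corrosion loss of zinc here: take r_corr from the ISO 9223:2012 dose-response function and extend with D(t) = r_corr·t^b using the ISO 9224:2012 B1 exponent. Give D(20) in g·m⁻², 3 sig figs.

zinc: T>10 °C ⇒ hinge -0.071·(19.0−10) = -0.6390
  Pd branch = 0.0129·Pd^0.44·e^(0.046·RH+f) = 0.6963 μm/a
  Cl⁻ term: 0.0175·128.2^0.57·exp(0.008·55+0.085·19.0) = 2.173
  sum: 0.6963 + 2.173 → r_corr = 2.869 μm/a
ISO 9224: D(t) = r_corr · t^b with b = 0.813 (zinc, B1)
  D(20) = 2.869 × 20^0.813 = 2.869 × 11.42 = 32.77 μm
  Mass loss = 32.77 μm × 7.14 g/cm³ = 234 g·m⁻²

D(20) = 234 g·m⁻²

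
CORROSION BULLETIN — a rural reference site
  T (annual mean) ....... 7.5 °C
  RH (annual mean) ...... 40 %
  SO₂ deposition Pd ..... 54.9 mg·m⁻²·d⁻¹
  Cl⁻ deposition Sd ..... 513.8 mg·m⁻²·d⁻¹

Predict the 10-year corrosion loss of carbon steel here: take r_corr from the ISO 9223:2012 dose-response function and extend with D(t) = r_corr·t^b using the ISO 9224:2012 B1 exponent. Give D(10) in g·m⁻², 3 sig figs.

D(10) = 1.22e+03 g·m⁻²

carbon steel: f(T) = +0.150·(T−10) [T≤10 °C] = -0.3750
  Pd branch = 1.77·Pd^0.52·e^(0.02·RH+f) = 21.73 μm/a
  Cl⁻ term: 0.102·513.8^0.62·exp(0.033·40+0.04·7.5) = 24.71
  r_corr = 21.73 + 24.71 = 46.44 μm/a
ISO 9224: D(t) = r_corr · t^b with b = 0.523 (carbon steel, B1)
  D(10) = 46.44 × 10^0.523 = 46.44 × 3.334 = 154.8 μm
  Mass loss = 154.8 μm × 7.85 g/cm³ = 1216 g·m⁻²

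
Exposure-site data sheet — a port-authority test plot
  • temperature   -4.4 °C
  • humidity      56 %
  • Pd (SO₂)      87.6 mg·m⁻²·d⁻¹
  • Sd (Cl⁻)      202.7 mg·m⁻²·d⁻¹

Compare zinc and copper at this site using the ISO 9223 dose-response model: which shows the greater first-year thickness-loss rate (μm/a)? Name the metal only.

zinc

zinc: T≤10 °C ⇒ hinge +0.038·(-4.4−10) = -0.5472
  SO₂ term: 0.0129·87.6^0.44·exp(0.046·56-0.5472) = 0.7021
  Sd branch = 0.0175·Sd^0.57·e^(0.008·RH+0.085·T) = 0.3891 μm/a
  r_corr = 0.7021 + 0.3891 = 1.091 μm/a
copper: temperature factor f = +0.126·(-14.4) = -1.8144
  Pd branch = 0.0053·Pd^0.26·e^(0.059·RH+f) = 0.07521 μm/a
  Cl⁻ term: 0.01025·202.7^0.27·exp(0.036·56+0.049·-4.4) = 0.2603
  r_corr = 0.07521 + 0.2603 = 0.3355 μm/a
Ordering by μm/a: zinc (1.09) > copper (0.336)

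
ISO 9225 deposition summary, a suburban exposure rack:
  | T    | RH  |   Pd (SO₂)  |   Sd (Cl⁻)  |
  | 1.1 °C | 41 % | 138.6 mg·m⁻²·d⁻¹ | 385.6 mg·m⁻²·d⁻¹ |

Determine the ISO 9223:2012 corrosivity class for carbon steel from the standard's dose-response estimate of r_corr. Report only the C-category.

carbon steel: temperature factor f = +0.150·(-8.9) = -1.3350
  SO₂ term: 1.77·138.6^0.52·exp(0.02·41-1.3350) = 13.74
  Cl⁻ term: 0.102·385.6^0.62·exp(0.033·41+0.04·1.1) = 16.55
  sum: 13.74 + 16.55 → r_corr = 30.29 μm/a
ISO 9223 Table 2 (carbon steel): 25 < 30.3 ≤ 50 μm/a ⇒ C3

C3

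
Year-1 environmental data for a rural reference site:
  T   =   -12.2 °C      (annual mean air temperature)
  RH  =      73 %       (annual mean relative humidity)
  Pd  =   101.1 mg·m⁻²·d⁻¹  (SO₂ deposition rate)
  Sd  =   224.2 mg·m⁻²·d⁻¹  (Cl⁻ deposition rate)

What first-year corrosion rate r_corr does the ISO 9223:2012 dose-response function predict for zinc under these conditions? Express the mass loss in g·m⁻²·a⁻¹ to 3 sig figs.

r_corr = 10.4 g·m⁻²·a⁻¹

zinc: temperature factor f = +0.038·(-22.2) = -0.8436
  Pd branch = 0.0129·Pd^0.44·e^(0.046·RH+f) = 1.215 μm/a
  Sd branch = 0.0175·Sd^0.57·e^(0.008·RH+0.085·T) = 0.2433 μm/a
  r_corr = 1.215 + 0.2433 = 1.459 μm/a
Convert to mass loss: 1.459 μm/a × 7.14 g/cm³ = 10.41 g·m⁻²·a⁻¹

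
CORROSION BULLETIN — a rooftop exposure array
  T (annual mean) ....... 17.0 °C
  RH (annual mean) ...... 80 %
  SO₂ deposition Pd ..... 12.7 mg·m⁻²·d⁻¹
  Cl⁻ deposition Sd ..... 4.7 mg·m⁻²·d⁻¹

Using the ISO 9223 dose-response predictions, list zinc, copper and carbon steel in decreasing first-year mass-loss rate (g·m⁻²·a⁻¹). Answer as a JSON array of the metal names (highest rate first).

["carbon steel", "copper", "zinc"]

zinc: f(T) = -0.071·(T−10) [T>10 °C] = -0.4970
  Pd branch = 0.0129·Pd^0.44·e^(0.046·RH+f) = 0.952 μm/a
  Cl⁻ term: 0.0175·4.7^0.57·exp(0.008·80+0.085·17.0) = 0.3401
  r_corr = 0.952 + 0.3401 = 1.292 μm/a
  mass loss = 1.292 μm/a × 7.14 g/cm³ = 9.226 g·m⁻²·a⁻¹
copper: f(T) = -0.080·(T−10) [T>10 °C] = -0.5600
  SO₂ term: 0.0053·12.7^0.26·exp(0.059·80-0.5600) = 0.6576
  Cl⁻ term: 0.01025·4.7^0.27·exp(0.036·80+0.049·17.0) = 0.6379
  r_corr = 0.6576 + 0.6379 = 1.295 μm/a
  mass loss = 1.295 μm/a × 8.96 g/cm³ = 11.61 g·m⁻²·a⁻¹
carbon steel: temperature factor f = -0.054·(7.0) = -0.3780
  Pd branch = 1.77·Pd^0.52·e^(0.02·RH+f) = 22.52 μm/a
  Sd branch = 0.102·Sd^0.62·e^(0.033·RH+0.04·T) = 7.365 μm/a
  sum: 22.52 + 7.365 → r_corr = 29.89 μm/a
  mass loss = 29.89 μm/a × 7.85 g/cm³ = 234.6 g·m⁻²·a⁻¹
Ordering by g·m⁻²·a⁻¹: carbon steel (235) > copper (11.6) > zinc (9.23)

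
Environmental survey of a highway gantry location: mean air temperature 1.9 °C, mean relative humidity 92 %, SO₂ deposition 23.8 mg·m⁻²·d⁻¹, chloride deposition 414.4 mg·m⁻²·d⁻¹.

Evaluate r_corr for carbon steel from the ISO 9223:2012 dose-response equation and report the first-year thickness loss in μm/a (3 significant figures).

carbon steel: temperature factor f = +0.150·(-8.1) = -1.2150
  sulphur-dioxide contribution → 17.19 μm/a
  chloride contribution → 96.14 μm/a
  total first-year rate 113.3 μm/a

r_corr = 113 μm/a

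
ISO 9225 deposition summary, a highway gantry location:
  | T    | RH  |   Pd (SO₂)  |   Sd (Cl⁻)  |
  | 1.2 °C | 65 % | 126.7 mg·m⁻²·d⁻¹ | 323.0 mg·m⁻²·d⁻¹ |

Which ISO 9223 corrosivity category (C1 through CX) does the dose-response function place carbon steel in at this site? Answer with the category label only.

C4

carbon steel: T≤10 °C ⇒ hinge +0.150·(1.2−10) = -1.3200
  SO₂ term: 1.77·126.7^0.52·exp(0.02·65-1.3200) = 21.51
  Sd branch = 0.102·Sd^0.62·e^(0.033·RH+0.04·T) = 32.86 μm/a
  sum: 21.51 + 32.86 → r_corr = 54.38 μm/a
Category bounds: 50…80 μm/a bracket r_corr ⇒ C4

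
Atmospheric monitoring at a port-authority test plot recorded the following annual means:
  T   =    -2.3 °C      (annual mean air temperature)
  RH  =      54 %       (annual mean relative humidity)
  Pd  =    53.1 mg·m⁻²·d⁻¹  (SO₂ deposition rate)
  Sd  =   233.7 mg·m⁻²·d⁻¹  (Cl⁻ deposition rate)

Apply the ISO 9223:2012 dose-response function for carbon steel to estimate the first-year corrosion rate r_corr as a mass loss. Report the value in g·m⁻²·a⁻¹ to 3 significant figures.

carbon steel: temperature factor f = +0.150·(-12.3) = -1.8450
  SO₂ term: 1.77·53.1^0.52·exp(0.02·54-1.8450) = 6.498
  Sd branch = 0.102·Sd^0.62·e^(0.033·RH+0.04·T) = 16.26 μm/a
  sum: 6.498 + 16.26 → r_corr = 22.76 μm/a
Convert to mass loss: 22.76 μm/a × 7.85 g/cm³ = 178.7 g·m⁻²·a⁻¹

r_corr = 179 g·m⁻²·a⁻¹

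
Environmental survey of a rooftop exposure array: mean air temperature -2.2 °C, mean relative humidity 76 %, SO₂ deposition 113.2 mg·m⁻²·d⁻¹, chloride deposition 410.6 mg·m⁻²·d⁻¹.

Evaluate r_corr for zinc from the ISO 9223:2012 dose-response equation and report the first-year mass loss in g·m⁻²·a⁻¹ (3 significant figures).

zinc: temperature factor f = +0.038·(-12.2) = -0.4636
  SO₂ term: 0.0129·113.2^0.44·exp(0.046·76-0.4636) = 2.144
  Cl⁻ term: 0.0175·410.6^0.57·exp(0.008·76+0.085·-2.2) = 0.8232
  r_corr = 2.144 + 0.8232 = 2.967 μm/a
Convert to mass loss: 2.967 μm/a × 7.14 g/cm³ = 21.19 g·m⁻²·a⁻¹

r_corr = 21.2 g·m⁻²·a⁻¹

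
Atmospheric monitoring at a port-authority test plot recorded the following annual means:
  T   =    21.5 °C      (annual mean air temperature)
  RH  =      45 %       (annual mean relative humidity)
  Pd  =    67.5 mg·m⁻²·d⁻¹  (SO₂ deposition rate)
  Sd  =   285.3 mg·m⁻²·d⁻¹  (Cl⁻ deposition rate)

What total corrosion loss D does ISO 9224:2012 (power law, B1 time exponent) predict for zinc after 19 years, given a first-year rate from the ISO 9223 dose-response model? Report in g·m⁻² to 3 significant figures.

D(19) = 329 g·m⁻²

zinc: temperature factor f = -0.071·(11.5) = -0.8165
  sulphur-dioxide contribution → 0.2883 μm/a
  chloride contribution → 3.914 μm/a
  total first-year rate 4.202 μm/a
Power-law: D(19) = r_corr · 19^0.813
  D(19) = 4.202 × 19^0.813 = 4.202 × 10.96 = 46.03 μm
  Mass loss = 46.03 μm × 7.14 g/cm³ = 328.7 g·m⁻²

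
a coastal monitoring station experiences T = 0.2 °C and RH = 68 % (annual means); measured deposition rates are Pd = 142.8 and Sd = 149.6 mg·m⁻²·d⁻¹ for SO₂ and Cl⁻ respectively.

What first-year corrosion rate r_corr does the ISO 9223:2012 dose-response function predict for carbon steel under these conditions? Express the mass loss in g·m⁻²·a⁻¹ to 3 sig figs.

r_corr = 334 g·m⁻²·a⁻¹

carbon steel: f(T) = +0.150·(T−10) [T≤10 °C] = -1.4700
  sulphur-dioxide contribution → 20.92 μm/a
  chloride contribution → 21.63 μm/a
  total first-year rate 42.56 μm/a
Convert to mass loss: 42.56 μm/a × 7.85 g/cm³ = 334.1 g·m⁻²·a⁻¹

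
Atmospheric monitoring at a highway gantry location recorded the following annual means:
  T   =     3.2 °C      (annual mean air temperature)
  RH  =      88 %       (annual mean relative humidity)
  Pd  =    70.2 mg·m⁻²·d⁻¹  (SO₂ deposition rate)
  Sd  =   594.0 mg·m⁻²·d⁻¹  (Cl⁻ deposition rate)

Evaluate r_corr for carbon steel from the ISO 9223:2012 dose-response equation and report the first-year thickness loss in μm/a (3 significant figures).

r_corr = 145 μm/a

carbon steel: temperature factor f = +0.150·(-6.8) = -1.0200
  Pd branch = 1.77·Pd^0.52·e^(0.02·RH+f) = 33.84 μm/a
  Cl⁻ term: 0.102·594.0^0.62·exp(0.033·88+0.04·3.2) = 111
  sum: 33.84 + 111 → r_corr = 144.8 μm/a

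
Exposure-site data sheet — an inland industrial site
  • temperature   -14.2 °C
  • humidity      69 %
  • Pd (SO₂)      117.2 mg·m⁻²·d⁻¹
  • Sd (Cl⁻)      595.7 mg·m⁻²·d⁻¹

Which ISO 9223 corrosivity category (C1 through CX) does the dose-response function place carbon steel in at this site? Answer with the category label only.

C3

carbon steel: T≤10 °C ⇒ hinge +0.150·(-14.2−10) = -3.6300
  sulphur-dioxide contribution → 2.222 μm/a
  chloride contribution → 29.6 μm/a
  ⇒ r_corr(carbon steel) = 31.82 μm/a
ISO 9223 Table 2 (carbon steel): 25 < 31.8 ≤ 50 μm/a ⇒ C3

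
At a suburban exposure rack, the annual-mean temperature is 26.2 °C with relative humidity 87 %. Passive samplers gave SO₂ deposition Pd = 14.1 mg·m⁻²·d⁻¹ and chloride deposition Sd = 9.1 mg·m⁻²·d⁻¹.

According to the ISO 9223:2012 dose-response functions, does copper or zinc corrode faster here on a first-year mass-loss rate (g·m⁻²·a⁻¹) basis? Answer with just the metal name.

copper

copper: T>10 °C ⇒ hinge -0.080·(26.2−10) = -1.2960
  Pd branch = 0.0053·Pd^0.26·e^(0.059·RH+f) = 0.4892 μm/a
  Sd branch = 0.01025·Sd^0.27·e^(0.036·RH+0.049·T) = 1.54 μm/a
  r_corr = 0.4892 + 1.54 = 2.029 μm/a
  mass loss = 2.029 μm/a × 8.96 g/cm³ = 18.18 g·m⁻²·a⁻¹
zinc: T>10 °C ⇒ hinge -0.071·(26.2−10) = -1.1502
  Pd branch = 0.0129·Pd^0.44·e^(0.046·RH+f) = 0.7158 μm/a
  Cl⁻ term: 0.0175·9.1^0.57·exp(0.008·87+0.085·26.2) = 1.146
  r_corr = 0.7158 + 1.146 = 1.862 μm/a
  mass loss = 1.862 μm/a × 7.14 g/cm³ = 13.29 g·m⁻²·a⁻¹
Ordering by g·m⁻²·a⁻¹: copper (18.2) > zinc (13.3)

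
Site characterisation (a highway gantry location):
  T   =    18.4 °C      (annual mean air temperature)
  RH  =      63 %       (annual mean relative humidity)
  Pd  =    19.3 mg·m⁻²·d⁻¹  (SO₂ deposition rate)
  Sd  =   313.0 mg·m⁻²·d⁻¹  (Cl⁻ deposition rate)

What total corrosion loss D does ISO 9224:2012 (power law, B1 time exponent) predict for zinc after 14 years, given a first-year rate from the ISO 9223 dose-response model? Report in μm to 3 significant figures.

zinc: f(T) = -0.071·(T−10) [T>10 °C] = -0.5964
  SO₂ term: 0.0129·19.3^0.44·exp(0.046·63-0.5964) = 0.474
  Cl⁻ term: 0.0175·313.0^0.57·exp(0.008·63+0.085·18.4) = 3.661
  r_corr = 0.474 + 3.661 = 4.135 μm/a
Long-term exponent b (ISO 9224 Table 2, B1) = 0.813
  D(14) = 4.135 × 14^0.813 = 4.135 × 8.547 = 35.34 μm

D(14) = 35.3 μm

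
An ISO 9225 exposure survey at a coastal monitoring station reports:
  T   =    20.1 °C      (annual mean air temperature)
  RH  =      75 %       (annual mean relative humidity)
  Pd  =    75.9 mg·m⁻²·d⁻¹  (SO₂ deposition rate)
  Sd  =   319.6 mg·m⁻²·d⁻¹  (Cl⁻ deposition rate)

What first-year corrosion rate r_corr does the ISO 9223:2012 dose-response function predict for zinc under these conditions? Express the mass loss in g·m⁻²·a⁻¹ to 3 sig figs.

r_corr = 43.2 g·m⁻²·a⁻¹

zinc: T>10 °C ⇒ hinge -0.071·(20.1−10) = -0.7171
  SO₂ term: 0.0129·75.9^0.44·exp(0.046·75-0.7171) = 1.333
  Sd branch = 0.0175·Sd^0.57·e^(0.008·RH+0.085·T) = 4.712 μm/a
  sum: 1.333 + 4.712 → r_corr = 6.045 μm/a
Convert to mass loss: 6.045 μm/a × 7.14 g/cm³ = 43.16 g·m⁻²·a⁻¹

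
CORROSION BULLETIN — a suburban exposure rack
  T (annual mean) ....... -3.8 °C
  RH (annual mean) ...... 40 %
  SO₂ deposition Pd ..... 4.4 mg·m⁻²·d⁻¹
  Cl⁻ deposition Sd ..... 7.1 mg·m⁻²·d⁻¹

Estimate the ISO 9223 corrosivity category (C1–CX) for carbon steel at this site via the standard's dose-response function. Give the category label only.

carbon steel: temperature factor f = +0.150·(-13.8) = -2.0700
  sulphur-dioxide contribution → 1.074 μm/a
  chloride contribution → 1.106 μm/a
  total first-year rate 2.18 μm/a
ISO 9223 Table 2 (carbon steel): 1.3 < 2.18 ≤ 25 μm/a ⇒ C2

C2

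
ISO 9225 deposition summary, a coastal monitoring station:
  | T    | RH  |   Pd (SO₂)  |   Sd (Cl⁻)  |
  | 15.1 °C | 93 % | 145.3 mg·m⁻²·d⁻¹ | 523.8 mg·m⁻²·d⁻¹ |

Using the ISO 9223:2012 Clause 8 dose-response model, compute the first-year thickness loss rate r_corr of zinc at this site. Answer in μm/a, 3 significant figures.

zinc: temperature factor f = -0.071·(5.1) = -0.3621
  Pd branch = 0.0129·Pd^0.44·e^(0.046·RH+f) = 5.789 μm/a
  Sd branch = 0.0175·Sd^0.57·e^(0.008·RH+0.085·T) = 4.715 μm/a
  sum: 5.789 + 4.715 → r_corr = 10.5 μm/a

r_corr = 10.5 μm/a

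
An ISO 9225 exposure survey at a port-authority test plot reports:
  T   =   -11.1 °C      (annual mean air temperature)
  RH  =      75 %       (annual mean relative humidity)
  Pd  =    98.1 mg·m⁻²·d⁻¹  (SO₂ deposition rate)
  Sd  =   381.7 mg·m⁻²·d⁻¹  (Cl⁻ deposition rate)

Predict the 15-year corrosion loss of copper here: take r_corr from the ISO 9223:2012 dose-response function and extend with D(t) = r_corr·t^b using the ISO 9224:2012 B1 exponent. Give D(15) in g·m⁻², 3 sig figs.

copper: f(T) = +0.126·(T−10) [T≤10 °C] = -2.6586
  SO₂ term: 0.0053·98.1^0.26·exp(0.059·75-2.6586) = 0.1022
  Sd branch = 0.01025·Sd^0.27·e^(0.036·RH+0.049·T) = 0.4407 μm/a
  sum: 0.1022 + 0.4407 → r_corr = 0.5429 μm/a
Power-law: D(15) = r_corr · 15^0.667
  D(15) = 0.5429 × 15^0.667 = 0.5429 × 6.088 = 3.305 μm
  Mass loss = 3.305 μm × 8.96 g/cm³ = 29.61 g·m⁻²

D(15) = 29.6 g·m⁻²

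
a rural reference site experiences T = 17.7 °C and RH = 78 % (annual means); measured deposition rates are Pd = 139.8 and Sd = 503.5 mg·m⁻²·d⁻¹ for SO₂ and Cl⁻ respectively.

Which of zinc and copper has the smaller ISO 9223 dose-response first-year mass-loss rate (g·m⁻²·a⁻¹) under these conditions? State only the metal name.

zinc: temperature factor f = -0.071·(7.7) = -0.5467
  sulphur-dioxide contribution → 2.374 μm/a
  chloride contribution → 5.1 μm/a
  total first-year rate 7.474 μm/a
  mass loss = 7.474 μm/a × 7.14 g/cm³ = 53.36 g·m⁻²·a⁻¹
copper: temperature factor f = -0.080·(7.7) = -0.6160
  sulphur-dioxide contribution → 1.031 μm/a
  chloride contribution → 2.17 μm/a
  total first-year rate 3.201 μm/a
  mass loss = 3.201 μm/a × 8.96 g/cm³ = 28.68 g·m⁻²·a⁻¹
Ordering by g·m⁻²·a⁻¹: zinc (53.4) > copper (28.7)

copper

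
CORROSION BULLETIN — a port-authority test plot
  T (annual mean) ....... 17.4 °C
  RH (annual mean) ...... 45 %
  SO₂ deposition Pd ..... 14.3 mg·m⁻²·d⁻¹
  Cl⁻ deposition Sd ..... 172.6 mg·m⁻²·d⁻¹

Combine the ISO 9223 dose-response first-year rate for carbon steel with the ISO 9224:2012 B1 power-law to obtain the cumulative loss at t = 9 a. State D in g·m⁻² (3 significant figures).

D(9) = 834 g·m⁻²

carbon steel: f(T) = -0.054·(T−10) [T>10 °C] = -0.3996
  sulphur-dioxide contribution → 11.64 μm/a
  chloride contribution → 22.02 μm/a
  total first-year rate 33.66 μm/a
Long-term exponent b (ISO 9224 Table 2, B1) = 0.523
  D(9) = 33.66 × 9^0.523 = 33.66 × 3.156 = 106.2 μm
  Mass loss = 106.2 μm × 7.85 g/cm³ = 833.8 g·m⁻²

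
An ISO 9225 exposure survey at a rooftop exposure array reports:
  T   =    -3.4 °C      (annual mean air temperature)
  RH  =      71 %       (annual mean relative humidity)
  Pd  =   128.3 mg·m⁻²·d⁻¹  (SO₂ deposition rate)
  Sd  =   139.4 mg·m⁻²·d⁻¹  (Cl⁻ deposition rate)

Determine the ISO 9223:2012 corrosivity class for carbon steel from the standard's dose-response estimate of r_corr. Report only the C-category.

carbon steel: T≤10 °C ⇒ hinge +0.150·(-3.4−10) = -2.0100
  SO₂ term: 1.77·128.3^0.52·exp(0.02·71-2.0100) = 12.25
  Sd branch = 0.102·Sd^0.62·e^(0.033·RH+0.04·T) = 19.79 μm/a
  r_corr = 12.25 + 19.79 = 32.04 μm/a
Category bounds: 25…50 μm/a bracket r_corr ⇒ C3

C3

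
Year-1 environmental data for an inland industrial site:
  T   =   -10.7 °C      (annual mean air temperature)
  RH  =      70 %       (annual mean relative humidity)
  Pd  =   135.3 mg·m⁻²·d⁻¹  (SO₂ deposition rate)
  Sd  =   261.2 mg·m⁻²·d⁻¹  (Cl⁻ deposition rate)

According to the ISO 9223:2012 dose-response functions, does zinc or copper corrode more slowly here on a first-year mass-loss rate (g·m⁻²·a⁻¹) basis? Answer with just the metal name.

zinc: temperature factor f = +0.038·(-20.7) = -0.7866
  Pd branch = 0.0129·Pd^0.44·e^(0.046·RH+f) = 1.274 μm/a
  Cl⁻ term: 0.0175·261.2^0.57·exp(0.008·70+0.085·-10.7) = 0.2944
  sum: 1.274 + 0.2944 → r_corr = 1.568 μm/a
  mass loss = 1.568 μm/a × 7.14 g/cm³ = 11.2 g·m⁻²·a⁻¹
copper: temperature factor f = +0.126·(-20.7) = -2.6082
  SO₂ term: 0.0053·135.3^0.26·exp(0.059·70-2.6082) = 0.08696
  Sd branch = 0.01025·Sd^0.27·e^(0.036·RH+0.049·T) = 0.3389 μm/a
  r_corr = 0.08696 + 0.3389 = 0.4258 μm/a
  mass loss = 0.4258 μm/a × 8.96 g/cm³ = 3.815 g·m⁻²·a⁻¹
Ordering by g·m⁻²·a⁻¹: zinc (11.2) > copper (3.82)

copper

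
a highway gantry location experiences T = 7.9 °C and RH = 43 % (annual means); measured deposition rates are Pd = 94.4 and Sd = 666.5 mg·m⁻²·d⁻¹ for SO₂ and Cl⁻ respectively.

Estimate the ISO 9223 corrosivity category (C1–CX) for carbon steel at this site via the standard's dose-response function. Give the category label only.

C4

carbon steel: T≤10 °C ⇒ hinge +0.150·(7.9−10) = -0.3150
  sulphur-dioxide contribution → 32.48 μm/a
  chloride contribution → 32.57 μm/a
  ⇒ r_corr(carbon steel) = 65.06 μm/a
ISO 9223 Table 2 (carbon steel): 50 < 65.1 ≤ 80 μm/a ⇒ C4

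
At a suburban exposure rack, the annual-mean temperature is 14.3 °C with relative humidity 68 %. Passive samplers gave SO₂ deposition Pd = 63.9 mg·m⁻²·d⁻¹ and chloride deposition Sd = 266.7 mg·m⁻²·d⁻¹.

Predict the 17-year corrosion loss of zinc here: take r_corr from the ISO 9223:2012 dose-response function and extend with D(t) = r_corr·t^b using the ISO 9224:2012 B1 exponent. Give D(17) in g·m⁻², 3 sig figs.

zinc: temperature factor f = -0.071·(4.3) = -0.3053
  Pd branch = 0.0129·Pd^0.44·e^(0.046·RH+f) = 1.352 μm/a
  Cl⁻ term: 0.0175·266.7^0.57·exp(0.008·68+0.085·14.3) = 2.455
  sum: 1.352 + 2.455 → r_corr = 3.807 μm/a
ISO 9224: D(t) = r_corr · t^b with b = 0.813 (zinc, B1)
  D(17) = 3.807 × 17^0.813 = 3.807 × 10.01 = 38.1 μm
  Mass loss = 38.1 μm × 7.14 g/cm³ = 272 g·m⁻²

D(17) = 272 g·m⁻²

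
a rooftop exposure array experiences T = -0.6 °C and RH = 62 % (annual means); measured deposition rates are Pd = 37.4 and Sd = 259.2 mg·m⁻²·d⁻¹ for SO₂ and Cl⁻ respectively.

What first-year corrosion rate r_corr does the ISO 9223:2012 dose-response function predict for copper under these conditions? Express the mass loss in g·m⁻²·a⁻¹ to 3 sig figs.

copper: T≤10 °C ⇒ hinge +0.126·(-0.6−10) = -1.3356
  SO₂ term: 0.0053·37.4^0.26·exp(0.059·62-1.3356) = 0.1386
  Sd branch = 0.01025·Sd^0.27·e^(0.036·RH+0.049·T) = 0.4159 μm/a
  r_corr = 0.1386 + 0.4159 = 0.5545 μm/a
Convert to mass loss: 0.5545 μm/a × 8.96 g/cm³ = 4.968 g·m⁻²·a⁻¹

r_corr = 4.97 g·m⁻²·a⁻¹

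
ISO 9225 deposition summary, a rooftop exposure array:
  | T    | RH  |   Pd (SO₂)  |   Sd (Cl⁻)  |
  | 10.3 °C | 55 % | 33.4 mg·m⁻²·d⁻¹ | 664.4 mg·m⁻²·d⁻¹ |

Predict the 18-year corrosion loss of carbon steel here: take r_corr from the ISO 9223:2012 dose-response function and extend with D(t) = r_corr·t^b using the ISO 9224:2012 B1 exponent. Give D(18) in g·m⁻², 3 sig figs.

D(18) = 3.05e+03 g·m⁻²

carbon steel: temperature factor f = -0.054·(0.3) = -0.0162
  SO₂ term: 1.77·33.4^0.52·exp(0.02·55-0.0162) = 32.43
  Cl⁻ term: 0.102·664.4^0.62·exp(0.033·55+0.04·10.3) = 53.17
  sum: 32.43 + 53.17 → r_corr = 85.61 μm/a
ISO 9224: D(t) = r_corr · t^b with b = 0.523 (carbon steel, B1)
  D(18) = 85.61 × 18^0.523 = 85.61 × 4.534 = 388.2 μm
  Mass loss = 388.2 μm × 7.85 g/cm³ = 3047 g·m⁻²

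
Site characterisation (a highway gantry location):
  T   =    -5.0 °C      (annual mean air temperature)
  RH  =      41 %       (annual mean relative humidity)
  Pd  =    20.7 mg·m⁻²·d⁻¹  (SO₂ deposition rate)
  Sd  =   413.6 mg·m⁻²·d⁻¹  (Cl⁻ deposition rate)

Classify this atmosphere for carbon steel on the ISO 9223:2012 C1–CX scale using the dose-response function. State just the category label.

C2

carbon steel: T≤10 °C ⇒ hinge +0.150·(-5.0−10) = -2.2500
  SO₂ term: 1.77·20.7^0.52·exp(0.02·41-2.2500) = 2.048
  Sd branch = 0.102·Sd^0.62·e^(0.033·RH+0.04·T) = 13.54 μm/a
  sum: 2.048 + 13.54 → r_corr = 15.59 μm/a
ISO 9223 Table 2 (carbon steel): 1.3 < 15.6 ≤ 25 μm/a ⇒ C2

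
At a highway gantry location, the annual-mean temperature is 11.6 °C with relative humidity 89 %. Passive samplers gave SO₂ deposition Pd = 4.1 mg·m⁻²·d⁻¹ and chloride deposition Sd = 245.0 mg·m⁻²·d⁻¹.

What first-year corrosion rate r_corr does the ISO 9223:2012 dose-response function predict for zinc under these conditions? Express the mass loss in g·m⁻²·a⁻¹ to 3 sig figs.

r_corr = 24.9 g·m⁻²·a⁻¹

zinc: T>10 °C ⇒ hinge -0.071·(11.6−10) = -0.1136
  SO₂ term: 0.0129·4.1^0.44·exp(0.046·89-0.1136) = 1.285
  Cl⁻ term: 0.0175·245.0^0.57·exp(0.008·89+0.085·11.6) = 2.199
  r_corr = 1.285 + 2.199 = 3.484 μm/a
Convert to mass loss: 3.484 μm/a × 7.14 g/cm³ = 24.88 g·m⁻²·a⁻¹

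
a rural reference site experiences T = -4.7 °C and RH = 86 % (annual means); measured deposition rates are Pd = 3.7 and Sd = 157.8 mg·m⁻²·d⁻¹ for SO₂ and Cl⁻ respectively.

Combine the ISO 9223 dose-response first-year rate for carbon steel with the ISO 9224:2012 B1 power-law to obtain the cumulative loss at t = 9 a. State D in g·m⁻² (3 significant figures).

carbon steel: temperature factor f = +0.150·(-14.7) = -2.2050
  Pd branch = 1.77·Pd^0.52·e^(0.02·RH+f) = 2.152 μm/a
  Sd branch = 0.102·Sd^0.62·e^(0.033·RH+0.04·T) = 33.29 μm/a
  sum: 2.152 + 33.29 → r_corr = 35.44 μm/a
Power-law: D(9) = r_corr · 9^0.523
  D(9) = 35.44 × 9^0.523 = 35.44 × 3.156 = 111.8 μm
  Mass loss = 111.8 μm × 7.85 g/cm³ = 877.9 g·m⁻²

D(9) = 878 g·m⁻²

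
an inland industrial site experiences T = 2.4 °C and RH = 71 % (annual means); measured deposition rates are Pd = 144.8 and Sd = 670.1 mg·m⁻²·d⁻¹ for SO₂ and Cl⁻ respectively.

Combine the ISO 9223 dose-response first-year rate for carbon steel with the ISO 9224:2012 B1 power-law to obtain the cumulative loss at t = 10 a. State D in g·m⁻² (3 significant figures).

carbon steel: T≤10 °C ⇒ hinge +0.150·(2.4−10) = -1.1400
  sulphur-dioxide contribution → 31.13 μm/a
  chloride contribution → 66.08 μm/a
  ⇒ r_corr(carbon steel) = 97.21 μm/a
Power-law: D(10) = r_corr · 10^0.523
  D(10) = 97.21 × 10^0.523 = 97.21 × 3.334 = 324.1 μm
  Mass loss = 324.1 μm × 7.85 g/cm³ = 2544 g·m⁻²

D(10) = 2.54e+03 g·m⁻²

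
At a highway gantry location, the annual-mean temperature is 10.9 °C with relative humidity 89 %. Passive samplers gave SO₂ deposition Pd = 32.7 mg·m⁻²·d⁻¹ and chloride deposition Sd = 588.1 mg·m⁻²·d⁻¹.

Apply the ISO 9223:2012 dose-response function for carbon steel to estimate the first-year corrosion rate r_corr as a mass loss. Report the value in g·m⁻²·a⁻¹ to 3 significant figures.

r_corr = 1.70e+03 g·m⁻²·a⁻¹

carbon steel: T>10 °C ⇒ hinge -0.054·(10.9−10) = -0.0486
  SO₂ term: 1.77·32.7^0.52·exp(0.02·89-0.0486) = 61.3
  Cl⁻ term: 0.102·588.1^0.62·exp(0.033·89+0.04·10.9) = 155.1
  sum: 61.3 + 155.1 → r_corr = 216.4 μm/a
Convert to mass loss: 216.4 μm/a × 7.85 g/cm³ = 1699 g·m⁻²·a⁻¹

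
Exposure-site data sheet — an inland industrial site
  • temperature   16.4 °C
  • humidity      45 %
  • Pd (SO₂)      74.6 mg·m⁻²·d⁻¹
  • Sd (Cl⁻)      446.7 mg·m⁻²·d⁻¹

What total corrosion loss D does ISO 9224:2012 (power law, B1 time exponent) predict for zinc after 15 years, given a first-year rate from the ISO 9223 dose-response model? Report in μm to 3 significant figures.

D(15) = 33.5 μm

zinc: temperature factor f = -0.071·(6.4) = -0.4544
  SO₂ term: 0.0129·74.6^0.44·exp(0.046·45-0.4544) = 0.4328
  Cl⁻ term: 0.0175·446.7^0.57·exp(0.008·45+0.085·16.4) = 3.276
  sum: 0.4328 + 3.276 → r_corr = 3.708 μm/a
ISO 9224: D(t) = r_corr · t^b with b = 0.813 (zinc, B1)
  D(15) = 3.708 × 15^0.813 = 3.708 × 9.04 = 33.52 μm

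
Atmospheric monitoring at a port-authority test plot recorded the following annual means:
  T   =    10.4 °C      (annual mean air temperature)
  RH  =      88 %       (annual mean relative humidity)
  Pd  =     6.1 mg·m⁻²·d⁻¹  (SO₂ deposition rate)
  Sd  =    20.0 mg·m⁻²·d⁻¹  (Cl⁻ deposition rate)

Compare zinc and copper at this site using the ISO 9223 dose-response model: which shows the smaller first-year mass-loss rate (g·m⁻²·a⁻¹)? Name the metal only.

zinc

zinc: temperature factor f = -0.071·(0.4) = -0.0284
  Pd branch = 0.0129·Pd^0.44·e^(0.046·RH+f) = 1.592 μm/a
  Sd branch = 0.0175·Sd^0.57·e^(0.008·RH+0.085·T) = 0.4724 μm/a
  sum: 1.592 + 0.4724 → r_corr = 2.064 μm/a
  mass loss = 2.064 μm/a × 7.14 g/cm³ = 14.74 g·m⁻²·a⁻¹
copper: temperature factor f = -0.080·(0.4) = -0.0320
  Pd branch = 0.0053·Pd^0.26·e^(0.059·RH+f) = 1.477 μm/a
  Cl⁻ term: 0.01025·20.0^0.27·exp(0.036·88+0.049·10.4) = 0.9103
  sum: 1.477 + 0.9103 → r_corr = 2.387 μm/a
  mass loss = 2.387 μm/a × 8.96 g/cm³ = 21.39 g·m⁻²·a⁻¹
Ordering by g·m⁻²·a⁻¹: copper (21.4) > zinc (14.7)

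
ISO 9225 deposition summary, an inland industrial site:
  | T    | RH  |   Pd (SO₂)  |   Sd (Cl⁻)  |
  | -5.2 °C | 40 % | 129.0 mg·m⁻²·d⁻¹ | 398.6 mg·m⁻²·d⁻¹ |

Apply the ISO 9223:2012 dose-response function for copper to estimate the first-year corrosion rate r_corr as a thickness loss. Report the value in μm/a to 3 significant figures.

r_corr = 0.198 μm/a

copper: T≤10 °C ⇒ hinge +0.126·(-5.2−10) = -1.9152
  SO₂ term: 0.0053·129.0^0.26·exp(0.059·40-1.9152) = 0.02926
  Sd branch = 0.01025·Sd^0.27·e^(0.036·RH+0.049·T) = 0.1689 μm/a
  r_corr = 0.02926 + 0.1689 = 0.1981 μm/a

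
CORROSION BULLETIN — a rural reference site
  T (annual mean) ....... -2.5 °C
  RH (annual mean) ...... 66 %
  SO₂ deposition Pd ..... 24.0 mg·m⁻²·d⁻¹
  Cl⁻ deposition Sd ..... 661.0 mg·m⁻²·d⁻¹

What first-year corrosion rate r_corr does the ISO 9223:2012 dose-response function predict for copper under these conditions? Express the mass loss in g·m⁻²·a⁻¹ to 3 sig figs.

copper: T≤10 °C ⇒ hinge +0.126·(-2.5−10) = -1.5750
  Pd branch = 0.0053·Pd^0.26·e^(0.059·RH+f) = 0.1231 μm/a
  Cl⁻ term: 0.01025·661.0^0.27·exp(0.036·66+0.049·-2.5) = 0.5635
  r_corr = 0.1231 + 0.5635 = 0.6866 μm/a
Convert to mass loss: 0.6866 μm/a × 8.96 g/cm³ = 6.152 g·m⁻²·a⁻¹

r_corr = 6.15 g·m⁻²·a⁻¹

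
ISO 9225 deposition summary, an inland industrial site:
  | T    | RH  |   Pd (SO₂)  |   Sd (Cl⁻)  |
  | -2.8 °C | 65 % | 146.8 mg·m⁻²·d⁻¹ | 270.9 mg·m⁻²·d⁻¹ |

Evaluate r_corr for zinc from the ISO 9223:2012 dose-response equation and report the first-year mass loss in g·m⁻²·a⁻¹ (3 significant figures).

zinc: f(T) = +0.038·(T−10) [T≤10 °C] = -0.4864
  SO₂ term: 0.0129·146.8^0.44·exp(0.046·65-0.4864) = 1.417
  Cl⁻ term: 0.0175·270.9^0.57·exp(0.008·65+0.085·-2.8) = 0.5652
  sum: 1.417 + 0.5652 → r_corr = 1.982 μm/a
Convert to mass loss: 1.982 μm/a × 7.14 g/cm³ = 14.15 g·m⁻²·a⁻¹

r_corr = 14.2 g·m⁻²·a⁻¹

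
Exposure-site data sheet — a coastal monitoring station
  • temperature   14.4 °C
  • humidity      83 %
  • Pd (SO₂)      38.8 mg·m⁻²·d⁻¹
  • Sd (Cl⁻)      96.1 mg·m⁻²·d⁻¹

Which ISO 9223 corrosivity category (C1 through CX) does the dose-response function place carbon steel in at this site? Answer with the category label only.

carbon steel: T>10 °C ⇒ hinge -0.054·(14.4−10) = -0.2376
  sulphur-dioxide contribution → 49.19 μm/a
  chloride contribution → 47.6 μm/a
  ⇒ r_corr(carbon steel) = 96.79 μm/a
ISO 9223 Table 2 (carbon steel): 80 < 96.8 ≤ 200 μm/a ⇒ C5

C5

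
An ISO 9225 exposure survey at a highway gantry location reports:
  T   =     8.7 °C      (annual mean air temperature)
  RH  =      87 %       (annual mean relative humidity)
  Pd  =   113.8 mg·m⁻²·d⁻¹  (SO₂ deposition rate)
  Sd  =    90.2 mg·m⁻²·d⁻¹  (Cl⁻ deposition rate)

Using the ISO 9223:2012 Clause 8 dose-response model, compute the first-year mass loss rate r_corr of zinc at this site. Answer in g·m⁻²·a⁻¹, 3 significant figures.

r_corr = 45.3 g·m⁻²·a⁻¹

zinc: T≤10 °C ⇒ hinge +0.038·(8.7−10) = -0.0494
  sulphur-dioxide contribution → 5.394 μm/a
  chloride contribution → 0.9571 μm/a
  ⇒ r_corr(zinc) = 6.351 μm/a
Convert to mass loss: 6.351 μm/a × 7.14 g/cm³ = 45.34 g·m⁻²·a⁻¹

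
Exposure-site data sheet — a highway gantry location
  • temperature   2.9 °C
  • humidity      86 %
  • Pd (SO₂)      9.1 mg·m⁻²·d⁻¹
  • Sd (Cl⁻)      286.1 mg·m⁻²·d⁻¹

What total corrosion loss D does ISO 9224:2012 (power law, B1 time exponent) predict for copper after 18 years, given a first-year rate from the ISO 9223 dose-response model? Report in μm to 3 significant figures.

copper: temperature factor f = +0.126·(-7.1) = -0.8946
  sulphur-dioxide contribution → 0.6148 μm/a
  chloride contribution → 1.203 μm/a
  ⇒ r_corr(copper) = 1.818 μm/a
Power-law: D(18) = r_corr · 18^0.667
  D(18) = 1.818 × 18^0.667 = 1.818 × 6.875 = 12.5 μm

D(18) = 12.5 μm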